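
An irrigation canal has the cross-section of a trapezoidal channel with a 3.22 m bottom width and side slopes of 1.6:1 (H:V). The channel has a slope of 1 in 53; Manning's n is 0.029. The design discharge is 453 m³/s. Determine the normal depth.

Manning's equation rearranged: A R^(2/3) = nQ / (1·√S) = 0.029 × 453 / (√0.01887) = 95.64.
At y = 5.41 m: A R^(2/3) = 125.1 — too large.
At y = 3.27 m: A R^(2/3) = 40.54 — too small.
At y = 4.81 m: A R^(2/3) = 95.6 — ≈ 95.64.

y_n = 4.81 m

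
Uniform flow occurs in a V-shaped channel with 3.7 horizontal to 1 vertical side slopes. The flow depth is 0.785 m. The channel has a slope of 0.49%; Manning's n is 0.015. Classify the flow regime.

supercritical

For a triangular section with side slope z = 3.7: A = zy² = 3.7×0.785² = 2.28 m²; P = 2y√(1+z²) = 2×0.785×3.833 = 6.017 m.
Hydraulic radius R = A/P = 2.28/6.017 = 0.3789 m.
V = (1/n) R^(2/3) √S = (1/0.015) × 0.3789^(2/3) × √0.0049 = 2.444 m/s. Hydraulic depth D_h = A/T = 2.28/5.809 = 0.3925 m.
Froude number Fr = V/√(g·D_h) = 2.444/√(9.81×0.3925) = 1.25, which is greater than 1, so the flow is supercritical.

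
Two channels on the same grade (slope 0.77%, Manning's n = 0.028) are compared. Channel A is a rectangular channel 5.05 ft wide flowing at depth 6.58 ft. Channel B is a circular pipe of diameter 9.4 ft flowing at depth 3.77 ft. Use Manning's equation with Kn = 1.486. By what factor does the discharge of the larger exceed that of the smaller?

1.19

Channel A: Flow area A = b·y = 5.05 × 6.58 = 33.23 ft². Wetted perimeter P = b + 2y = 5.05 + 2×6.58 = 18.21 ft. Hydraulic radius R = A/P = 33.23/18.21 = 1.825 ft. Q_A = (1.486/0.028)·33.23·1.825^(2/3)·√0.0077 = 231.1 ft³/s.
Channel B: For a circular section of diameter D = 9.4 ft at depth y = 3.77 ft, the central angle is θ = 2 arccos(1 − 2y/D) = 2.743 rad. Then A = (D²/8)(θ − sin θ) = 26.01 ft² and P = Dθ/2 = 12.89 ft. Hydraulic radius R = A/P = 26.01/12.89 = 2.018 ft. Q_B = (1.486/0.028)·26.01·2.018^(2/3)·√0.0077 = 193.4 ft³/s.
The larger discharge is 231.1 ft³/s and the smaller is 193.4 ft³/s; the ratio is 1.19.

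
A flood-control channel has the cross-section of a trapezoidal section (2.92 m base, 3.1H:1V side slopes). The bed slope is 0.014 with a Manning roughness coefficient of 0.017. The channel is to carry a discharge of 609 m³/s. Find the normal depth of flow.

y_n = 3.77 m

Manning's equation rearranged: A R^(2/3) = nQ / (1·√S) = 0.017 × 609 / (√0.014) = 87.5.
Try y = 4.43 m: A R^(2/3) = 129.3 — over.
Try y = 2.66 m: A R^(2/3) = 38.34 — short.
Try y = 3.77 m: A R^(2/3) = 87.53 — close enough.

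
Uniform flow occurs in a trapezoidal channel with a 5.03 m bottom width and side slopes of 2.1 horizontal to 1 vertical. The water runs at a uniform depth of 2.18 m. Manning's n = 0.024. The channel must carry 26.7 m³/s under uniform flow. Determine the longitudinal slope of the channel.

S = 0.000609

With bottom width b = 5.03 m and side slope z = 2.1: A = (b + zy)y = (5.03 + 2.1×2.18)×2.18 = 20.95 m²; P = b + 2y√(1+z²) = 5.03 + 2×2.18×2.326 = 15.17 m.
Hydraulic radius R = A/P = 20.95/15.17 = 1.381 m.
From Manning's equation, S = [nQ / (1 A R^(2/3))]² = [0.024 × 26.7 / (1 × 20.95 × 1.381^(2/3))]² = 0.000609.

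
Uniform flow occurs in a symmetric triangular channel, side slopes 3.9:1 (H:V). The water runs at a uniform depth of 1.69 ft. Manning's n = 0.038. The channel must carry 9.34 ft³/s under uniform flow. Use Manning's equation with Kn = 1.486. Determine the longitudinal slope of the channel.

For a triangular section with side slope z = 3.9: A = zy² = 3.9×1.69² = 11.14 ft²; P = 2y√(1+z²) = 2×1.69×4.026 = 13.61 ft.
Hydraulic radius R = A/P = 11.14/13.61 = 0.8185 ft.
From Manning's equation, S = [nQ / (1.486 A R^(2/3))]² = [0.038 × 9.34 / (1.486 × 11.14 × 0.8185^(2/3))]² = 0.0006.

S = 0.0006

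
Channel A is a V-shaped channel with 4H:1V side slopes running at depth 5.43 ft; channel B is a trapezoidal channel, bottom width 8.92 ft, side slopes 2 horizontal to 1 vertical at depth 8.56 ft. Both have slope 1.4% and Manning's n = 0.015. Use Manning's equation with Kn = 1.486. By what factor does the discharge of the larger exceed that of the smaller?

Channel A: For a triangular section with side slope z = 4: A = zy² = 4×5.43² = 117.9 ft²; P = 2y√(1+z²) = 2×5.43×4.123 = 44.78 ft. Hydraulic radius R = A/P = 117.9/44.78 = 2.634 ft. Q_A = (1.486/0.015)·117.9·2.634^(2/3)·√0.014 = 2637 ft³/s.
Channel B: With bottom width b = 8.92 ft and side slope z = 2: A = (b + zy)y = (8.92 + 2×8.56)×8.56 = 222.9 ft²; P = b + 2y√(1+z²) = 8.92 + 2×8.56×2.236 = 47.2 ft. Hydraulic radius R = A/P = 222.9/47.2 = 4.722 ft. Q_B = (1.486/0.015)·222.9·4.722^(2/3)·√0.014 = 7354 ft³/s.
The larger discharge is 7354 ft³/s and the smaller is 2637 ft³/s; the ratio is 2.79.

2.79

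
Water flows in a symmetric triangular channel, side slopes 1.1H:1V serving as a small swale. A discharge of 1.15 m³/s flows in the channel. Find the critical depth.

y_c = 0.741 m

At critical depth, Q² T / (g A³) = 1, i.e. A³/T = Q²/g = 1.15²/9.81 = 0.1348.
Try y = 0.577 m: A³/T = 0.03869 — too small.
Try y = 0.808 m: A³/T = 0.2084 — too large.
Try y = 0.741 m: A³/T = 0.1352 — close enough.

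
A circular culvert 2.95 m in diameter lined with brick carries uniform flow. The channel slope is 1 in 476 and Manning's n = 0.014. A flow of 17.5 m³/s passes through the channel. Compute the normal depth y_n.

Manning's equation rearranged: A R^(2/3) = nQ / (1·√S) = 0.014 × 17.5 / (√0.002101) = 5.345.
Try y = 1.9 m: A R^(2/3) = 4.165 — low.
Try y = 2.31 m: A R^(2/3) = 5.336 — matches.

y_n = 2.31 m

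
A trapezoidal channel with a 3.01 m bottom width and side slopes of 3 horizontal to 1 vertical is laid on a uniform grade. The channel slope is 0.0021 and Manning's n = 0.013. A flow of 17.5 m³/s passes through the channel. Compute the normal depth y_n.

Manning's equation rearranged: A R^(2/3) = nQ / (1·√S) = 0.013 × 17.5 / (√0.0021) = 4.964.
At y = 1.32 m: A R^(2/3) = 7.995 — high.
At y = 0.918 m: A R^(2/3) = 3.765 — low.
At y = 1.05 m: A R^(2/3) = 4.953 — ≈ 4.964.

y_n = 1.05 m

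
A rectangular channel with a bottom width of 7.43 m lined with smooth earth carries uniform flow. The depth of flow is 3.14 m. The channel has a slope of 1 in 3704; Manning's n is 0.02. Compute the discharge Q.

Q = 27.3 m³/s

Flow area A = b·y = 7.43 × 3.14 = 23.33 m². Wetted perimeter P = b + 2y = 7.43 + 2×3.14 = 13.71 m.
Hydraulic radius R = A/P = 23.33/13.71 = 1.702 m.
Manning's equation: Q = (1/n) A R^(2/3) S^(1/2) = (1/0.02) × 23.33 × 1.702^(2/3) × 0.00027^(1/2) = 27.3 m³/s.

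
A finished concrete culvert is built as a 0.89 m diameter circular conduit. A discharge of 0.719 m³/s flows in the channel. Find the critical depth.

y_c = 0.5 m

At critical depth, Q² T / (g A³) = 1, i.e. A³/T = Q²/g = 0.719²/9.81 = 0.0527.
Try y = 0.348 m: A³/T = 0.01319 — short.
Try y = 0.566 m: A³/T = 0.08491 — over.
Try y = 0.5 m: A³/T = 0.05278 — ≈ 0.0527.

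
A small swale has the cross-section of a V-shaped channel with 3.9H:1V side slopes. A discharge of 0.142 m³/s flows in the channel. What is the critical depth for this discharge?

At critical depth, Q² T / (g A³) = 1, i.e. A³/T = Q²/g = 0.142²/9.81 = 0.002055.
Try y = 0.218 m: A³/T = 0.003744 — high.
Try y = 0.165 m: A³/T = 0.0009301 — low.
Try y = 0.193 m: A³/T = 0.002037 — close enough.

y_c = 0.193 m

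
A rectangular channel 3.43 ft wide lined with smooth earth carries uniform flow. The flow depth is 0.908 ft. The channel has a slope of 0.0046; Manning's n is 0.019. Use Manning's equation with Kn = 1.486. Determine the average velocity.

V = 3.75 ft/s

Flow area A = b·y = 3.43 × 0.908 = 3.114 ft². Wetted perimeter P = b + 2y = 3.43 + 2×0.908 = 5.246 ft.
Hydraulic radius R = A/P = 3.114/5.246 = 0.5937 ft.
From Manning's equation, V = (1.486/n) R^(2/3) S^(1/2) = (1.486/0.019) × 0.5937^(2/3) × 0.0046^(1/2) = 3.75 ft/s.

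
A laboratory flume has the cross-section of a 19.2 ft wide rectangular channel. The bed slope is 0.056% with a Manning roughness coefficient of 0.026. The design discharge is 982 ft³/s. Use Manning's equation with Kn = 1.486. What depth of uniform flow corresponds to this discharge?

Manning's equation rearranged: A R^(2/3) = nQ / (1.486·√S) = 0.026 × 982 / (1.486 × √0.00056) = 726.1.
Try y = 10.9 ft: A R^(2/3) = 620.4 — too small.
Try y = 15.6 ft: A R^(2/3) = 982.7 — too large.
Try y = 12.3 ft: A R^(2/3) = 726.2 — close enough.

y_n = 12.3 ft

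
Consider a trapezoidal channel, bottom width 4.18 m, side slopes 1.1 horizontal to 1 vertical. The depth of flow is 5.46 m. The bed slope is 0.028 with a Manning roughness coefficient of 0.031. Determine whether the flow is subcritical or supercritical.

supercritical

With bottom width b = 4.18 m and side slope z = 1.1: A = (b + zy)y = (4.18 + 1.1×5.46)×5.46 = 55.62 m²; P = b + 2y√(1+z²) = 4.18 + 2×5.46×1.487 = 20.41 m.
Hydraulic radius R = A/P = 55.62/20.41 = 2.724 m.
V = (1/n) R^(2/3) √S = (1/0.031) × 2.724^(2/3) × √0.028 = 10.53 m/s. Hydraulic depth D_h = A/T = 55.62/16.19 = 3.435 m.
Froude number Fr = V/√(g·D_h) = 10.53/√(9.81×3.435) = 1.81, which is greater than 1, so the flow is supercritical.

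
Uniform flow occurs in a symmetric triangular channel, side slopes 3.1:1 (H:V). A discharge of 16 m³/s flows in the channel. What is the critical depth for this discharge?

At critical depth, Q² T / (g A³) = 1, i.e. A³/T = Q²/g = 16²/9.81 = 26.1.
Try y = 1.72 m: A³/T = 72.33 — over.
Try y = 1.11 m: A³/T = 8.097 — short.
Try y = 1.4 m: A³/T = 25.84 — close enough.

y_c = 1.4 m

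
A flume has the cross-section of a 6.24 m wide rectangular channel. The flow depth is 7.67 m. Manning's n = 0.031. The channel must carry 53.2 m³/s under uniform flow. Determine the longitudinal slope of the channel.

S = 0.000411

Flow area A = b·y = 6.24 × 7.67 = 47.86 m². Wetted perimeter P = b + 2y = 6.24 + 2×7.67 = 21.58 m.
Hydraulic radius R = A/P = 47.86/21.58 = 2.218 m.
From Manning's equation, S = [nQ / (1 A R^(2/3))]² = [0.031 × 53.2 / (1 × 47.86 × 2.218^(2/3))]² = 0.000411.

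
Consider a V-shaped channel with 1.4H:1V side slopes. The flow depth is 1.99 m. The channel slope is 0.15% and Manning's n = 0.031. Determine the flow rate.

For a triangular section with side slope z = 1.4: A = zy² = 1.4×1.99² = 5.544 m²; P = 2y√(1+z²) = 2×1.99×1.72 = 6.847 m.
Hydraulic radius R = A/P = 5.544/6.847 = 0.8097 m.
Manning's equation: Q = (1/n) A R^(2/3) S^(1/2) = (1/0.031) × 5.544 × 0.8097^(2/3) × 0.0015^(1/2) = 6.02 m³/s.

Q = 6.02 m³/s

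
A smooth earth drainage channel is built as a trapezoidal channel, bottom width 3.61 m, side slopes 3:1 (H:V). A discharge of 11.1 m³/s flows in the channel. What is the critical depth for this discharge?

y_c = 0.789 m

At critical depth, Q² T / (g A³) = 1, i.e. A³/T = Q²/g = 11.1²/9.81 = 12.56.
Trying y = 0.906 m: A³/T = 20.83 — too large.
Trying y = 0.55 m: A³/T = 3.504 — too small.
Trying y = 0.789 m: A³/T = 12.57 — ≈ 12.56.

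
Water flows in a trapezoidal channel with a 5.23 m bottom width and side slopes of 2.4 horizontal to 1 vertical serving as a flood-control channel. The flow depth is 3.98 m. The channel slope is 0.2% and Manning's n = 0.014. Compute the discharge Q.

Q = 325 m³/s

With bottom width b = 5.23 m and side slope z = 2.4: A = (b + zy)y = (5.23 + 2.4×3.98)×3.98 = 58.83 m²; P = b + 2y√(1+z²) = 5.23 + 2×3.98×2.6 = 25.93 m.
Hydraulic radius R = A/P = 58.83/25.93 = 2.269 m.
Manning's equation: Q = (1/n) A R^(2/3) S^(1/2) = (1/0.014) × 58.83 × 2.269^(2/3) × 0.002^(1/2) = 325 m³/s.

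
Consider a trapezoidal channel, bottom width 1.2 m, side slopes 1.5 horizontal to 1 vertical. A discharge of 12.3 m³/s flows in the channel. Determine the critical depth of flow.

At critical depth, Q² T / (g A³) = 1, i.e. A³/T = Q²/g = 12.3²/9.81 = 15.42.
Try y = 1.47 m: A³/T = 22.35 — too large.
Try y = 1.34 m: A³/T = 15.25 — close enough.

y_c = 1.34 m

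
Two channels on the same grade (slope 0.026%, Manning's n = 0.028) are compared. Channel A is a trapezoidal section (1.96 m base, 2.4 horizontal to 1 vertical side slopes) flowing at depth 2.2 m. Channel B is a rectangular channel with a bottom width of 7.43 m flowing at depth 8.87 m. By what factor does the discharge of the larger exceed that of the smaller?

7

Channel A: With bottom width b = 1.96 m and side slope z = 2.4: A = (b + zy)y = (1.96 + 2.4×2.2)×2.2 = 15.93 m²; P = b + 2y√(1+z²) = 1.96 + 2×2.2×2.6 = 13.4 m. Hydraulic radius R = A/P = 15.93/13.4 = 1.189 m. Q_A = (1/0.028)·15.93·1.189^(2/3)·√0.00026 = 10.29 m³/s.
Channel B: Flow area A = b·y = 7.43 × 8.87 = 65.9 m². Wetted perimeter P = b + 2y = 7.43 + 2×8.87 = 25.17 m. Hydraulic radius R = A/P = 65.9/25.17 = 2.618 m. Q_B = (1/0.028)·65.9·2.618^(2/3)·√0.00026 = 72.1 m³/s.
The larger discharge is 72.1 m³/s and the smaller is 10.29 m³/s; the ratio is 7.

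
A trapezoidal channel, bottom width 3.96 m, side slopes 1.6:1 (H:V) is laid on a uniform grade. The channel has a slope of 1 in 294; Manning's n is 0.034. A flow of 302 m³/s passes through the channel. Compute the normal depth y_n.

Manning's equation rearranged: A R^(2/3) = nQ / (1·√S) = 0.034 × 302 / (√0.003401) = 176.1.
At y = 4.27 m: A R^(2/3) = 80.19 — low.
At y = 7.19 m: A R^(2/3) = 260 — high.
At y = 6.07 m: A R^(2/3) = 176 — ≈ 176.1.

y_n = 6.07 m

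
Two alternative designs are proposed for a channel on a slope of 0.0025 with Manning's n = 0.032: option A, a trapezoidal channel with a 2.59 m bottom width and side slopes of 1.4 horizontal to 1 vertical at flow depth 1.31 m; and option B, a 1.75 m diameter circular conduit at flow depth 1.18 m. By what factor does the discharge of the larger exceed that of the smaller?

4.59

Channel A: With bottom width b = 2.59 m and side slope z = 1.4: A = (b + zy)y = (2.59 + 1.4×1.31)×1.31 = 5.795 m²; P = b + 2y√(1+z²) = 2.59 + 2×1.31×1.72 = 7.098 m. Hydraulic radius R = A/P = 5.795/7.098 = 0.8165 m. Q_A = (1/0.032)·5.795·0.8165^(2/3)·√0.0025 = 7.911 m³/s.
Channel B: For a circular section of diameter D = 1.75 m at depth y = 1.18 m, the central angle is θ = 2 arccos(1 − 2y/D) = 3.854 rad. Then A = (D²/8)(θ − sin θ) = 1.725 m² and P = Dθ/2 = 3.372 m. Hydraulic radius R = A/P = 1.725/3.372 = 0.5117 m. Q_B = (1/0.032)·1.725·0.5117^(2/3)·√0.0025 = 1.725 m³/s.
The larger discharge is 7.911 m³/s and the smaller is 1.725 m³/s; the ratio is 4.59.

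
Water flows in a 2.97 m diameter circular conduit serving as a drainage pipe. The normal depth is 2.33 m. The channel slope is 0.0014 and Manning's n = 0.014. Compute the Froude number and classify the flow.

For a circular section of diameter D = 2.97 m at depth y = 2.33 m, the central angle is θ = 2 arccos(1 − 2y/D) = 4.352 rad. Then A = (D²/8)(θ − sin θ) = 5.831 m² and P = Dθ/2 = 6.463 m.
Hydraulic radius R = A/P = 5.831/6.463 = 0.9022 m.
V = (1/n) R^(2/3) √S = (1/0.014) × 0.9022^(2/3) × √0.0014 = 2.495 m/s. Hydraulic depth D_h = A/T = 5.831/2.442 = 2.387 m.
Froude number Fr = V/√(g·D_h) = 2.495/√(9.81×2.387) = 0.516, which is less than 1, so the flow is subcritical.

subcritical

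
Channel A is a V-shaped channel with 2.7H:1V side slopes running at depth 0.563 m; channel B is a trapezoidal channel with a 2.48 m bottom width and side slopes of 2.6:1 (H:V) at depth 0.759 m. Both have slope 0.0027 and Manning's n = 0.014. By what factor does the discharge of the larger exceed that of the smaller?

Channel A: For a triangular section with side slope z = 2.7: A = zy² = 2.7×0.563² = 0.8558 m²; P = 2y√(1+z²) = 2×0.563×2.879 = 3.242 m. Hydraulic radius R = A/P = 0.8558/3.242 = 0.264 m. Q_A = (1/0.014)·0.8558·0.264^(2/3)·√0.0027 = 1.307 m³/s.
Channel B: With bottom width b = 2.48 m and side slope z = 2.6: A = (b + zy)y = (2.48 + 2.6×0.759)×0.759 = 3.38 m²; P = b + 2y√(1+z²) = 2.48 + 2×0.759×2.786 = 6.709 m. Hydraulic radius R = A/P = 3.38/6.709 = 0.5038 m. Q_B = (1/0.014)·3.38·0.5038^(2/3)·√0.0027 = 7.944 m³/s.
The larger discharge is 7.944 m³/s and the smaller is 1.307 m³/s; the ratio is 6.08.

6.08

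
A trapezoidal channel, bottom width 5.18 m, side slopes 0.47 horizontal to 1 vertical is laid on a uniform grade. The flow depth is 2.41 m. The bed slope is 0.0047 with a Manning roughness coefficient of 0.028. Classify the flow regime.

subcritical

With bottom width b = 5.18 m and side slope z = 0.47: A = (b + zy)y = (5.18 + 0.47×2.41)×2.41 = 15.21 m²; P = b + 2y√(1+z²) = 5.18 + 2×2.41×1.105 = 10.51 m.
Hydraulic radius R = A/P = 15.21/10.51 = 1.448 m.
V = (1/n) R^(2/3) √S = (1/0.028) × 1.448^(2/3) × √0.0047 = 3.134 m/s. Hydraulic depth D_h = A/T = 15.21/7.445 = 2.043 m.
Froude number Fr = V/√(g·D_h) = 3.134/√(9.81×2.043) = 0.7, which is less than 1, so the flow is subcritical.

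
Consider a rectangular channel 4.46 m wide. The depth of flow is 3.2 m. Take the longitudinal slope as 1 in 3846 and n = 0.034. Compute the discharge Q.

Flow area A = b·y = 4.46 × 3.2 = 14.27 m². Wetted perimeter P = b + 2y = 4.46 + 2×3.2 = 10.86 m.
Hydraulic radius R = A/P = 14.27/10.86 = 1.314 m.
Manning's equation: Q = (1/n) A R^(2/3) S^(1/2) = (1/0.034) × 14.27 × 1.314^(2/3) × 0.00026^(1/2) = 8.12 m³/s.

Q = 8.12 m³/s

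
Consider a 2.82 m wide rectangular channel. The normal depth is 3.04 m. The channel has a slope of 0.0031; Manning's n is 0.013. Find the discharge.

Flow area A = b·y = 2.82 × 3.04 = 8.573 m². Wetted perimeter P = b + 2y = 2.82 + 2×3.04 = 8.9 m.
Hydraulic radius R = A/P = 8.573/8.9 = 0.9632 m.
Manning's equation: Q = (1/n) A R^(2/3) S^(1/2) = (1/0.013) × 8.573 × 0.9632^(2/3) × 0.0031^(1/2) = 35.8 m³/s.

Q = 35.8 m³/s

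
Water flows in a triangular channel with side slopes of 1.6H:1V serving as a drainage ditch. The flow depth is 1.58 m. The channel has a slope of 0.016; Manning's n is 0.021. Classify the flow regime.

For a triangular section with side slope z = 1.6: A = zy² = 1.6×1.58² = 3.994 m²; P = 2y√(1+z²) = 2×1.58×1.887 = 5.962 m.
Hydraulic radius R = A/P = 3.994/5.962 = 0.6699 m.
V = (1/n) R^(2/3) √S = (1/0.021) × 0.6699^(2/3) × √0.016 = 4.612 m/s. Hydraulic depth D_h = A/T = 3.994/5.056 = 0.79 m.
Froude number Fr = V/√(g·D_h) = 4.612/√(9.81×0.79) = 1.66, which is greater than 1, so the flow is supercritical.

supercritical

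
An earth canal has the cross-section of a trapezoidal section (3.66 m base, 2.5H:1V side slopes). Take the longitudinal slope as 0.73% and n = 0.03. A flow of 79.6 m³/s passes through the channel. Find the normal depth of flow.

Manning's equation rearranged: A R^(2/3) = nQ / (1·√S) = 0.03 × 79.6 / (√0.0073) = 27.95.
At y = 2.9 m: A R^(2/3) = 44.02 — high.
At y = 1.77 m: A R^(2/3) = 15.11 — low.
At y = 2.36 m: A R^(2/3) = 27.94 — ≈ 27.95.

y_n = 2.36 m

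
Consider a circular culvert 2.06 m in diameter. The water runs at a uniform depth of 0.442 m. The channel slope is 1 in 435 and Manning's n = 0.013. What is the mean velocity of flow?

For a circular section of diameter D = 2.06 m at depth y = 0.442 m, the central angle is θ = 2 arccos(1 − 2y/D) = 1.926 rad. Then A = (D²/8)(θ − sin θ) = 0.5246 m² and P = Dθ/2 = 1.984 m.
Hydraulic radius R = A/P = 0.5246/1.984 = 0.2644 m.
From Manning's equation, V = (1/n) R^(2/3) S^(1/2) = (1/0.013) × 0.2644^(2/3) × 0.002299^(1/2) = 1.52 m/s.

V = 1.52 m/s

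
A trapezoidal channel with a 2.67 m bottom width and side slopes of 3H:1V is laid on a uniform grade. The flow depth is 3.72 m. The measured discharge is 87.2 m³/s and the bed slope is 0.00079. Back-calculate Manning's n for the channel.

With bottom width b = 2.67 m and side slope z = 3: A = (b + zy)y = (2.67 + 3×3.72)×3.72 = 51.45 m²; P = b + 2y√(1+z²) = 2.67 + 2×3.72×3.162 = 26.2 m.
Hydraulic radius R = A/P = 51.45/26.2 = 1.964 m.
Rearranging Manning's equation: n = (1/Q) A R^(2/3) S^(1/2) = (1/87.2) × 51.45 × 1.964^(2/3) × √0.00079 = 0.026.

n = 0.026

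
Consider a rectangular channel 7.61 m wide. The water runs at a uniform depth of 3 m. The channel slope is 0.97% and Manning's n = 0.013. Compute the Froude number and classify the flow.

Flow area A = b·y = 7.61 × 3 = 22.83 m². Wetted perimeter P = b + 2y = 7.61 + 2×3 = 13.61 m.
Hydraulic radius R = A/P = 22.83/13.61 = 1.677 m.
V = (1/n) R^(2/3) √S = (1/0.013) × 1.677^(2/3) × √0.0097 = 10.7 m/s. Hydraulic depth D_h = A/T = 22.83/7.61 = 3 m.
Froude number Fr = V/√(g·D_h) = 10.7/√(9.81×3) = 1.97, which is greater than 1, so the flow is supercritical.

supercritical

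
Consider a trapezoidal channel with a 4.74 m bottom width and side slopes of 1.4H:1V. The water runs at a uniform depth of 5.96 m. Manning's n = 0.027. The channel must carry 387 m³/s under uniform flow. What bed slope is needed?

S = 0.00399

With bottom width b = 4.74 m and side slope z = 1.4: A = (b + zy)y = (4.74 + 1.4×5.96)×5.96 = 77.98 m²; P = b + 2y√(1+z²) = 4.74 + 2×5.96×1.72 = 25.25 m.
Hydraulic radius R = A/P = 77.98/25.25 = 3.089 m.
From Manning's equation, S = [nQ / (1 A R^(2/3))]² = [0.027 × 387 / (1 × 77.98 × 3.089^(2/3))]² = 0.00399.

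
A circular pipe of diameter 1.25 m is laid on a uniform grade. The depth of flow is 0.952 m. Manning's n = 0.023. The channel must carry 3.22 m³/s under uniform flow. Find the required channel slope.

S = 0.0199

For a circular section of diameter D = 1.25 m at depth y = 0.952 m, the central angle is θ = 2 arccos(1 − 2y/D) = 4.243 rad. Then A = (D²/8)(θ − sin θ) = 1.003 m² and P = Dθ/2 = 2.652 m.
Hydraulic radius R = A/P = 1.003/2.652 = 0.3782 m.
From Manning's equation, S = [nQ / (1 A R^(2/3))]² = [0.023 × 3.22 / (1 × 1.003 × 0.3782^(2/3))]² = 0.0199.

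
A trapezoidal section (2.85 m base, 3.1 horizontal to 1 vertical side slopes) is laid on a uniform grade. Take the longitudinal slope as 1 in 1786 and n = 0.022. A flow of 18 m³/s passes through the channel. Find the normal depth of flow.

Manning's equation rearranged: A R^(2/3) = nQ / (1·√S) = 0.022 × 18 / (√0.0005599) = 16.74.
At y = 2.28 m: A R^(2/3) = 26.62 — too large.
At y = 1.62 m: A R^(2/3) = 12.34 — too small.
At y = 1.86 m: A R^(2/3) = 16.77 — matches.

y_n = 1.86 m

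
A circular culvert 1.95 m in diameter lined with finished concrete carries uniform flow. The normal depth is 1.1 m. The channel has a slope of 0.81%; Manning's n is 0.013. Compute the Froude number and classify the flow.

For a circular section of diameter D = 1.95 m at depth y = 1.1 m, the central angle is θ = 2 arccos(1 − 2y/D) = 3.399 rad. Then A = (D²/8)(θ − sin θ) = 1.736 m² and P = Dθ/2 = 3.314 m.
Hydraulic radius R = A/P = 1.736/3.314 = 0.524 m.
V = (1/n) R^(2/3) √S = (1/0.013) × 0.524^(2/3) × √0.0081 = 4.5 m/s. Hydraulic depth D_h = A/T = 1.736/1.934 = 0.8978 m.
Froude number Fr = V/√(g·D_h) = 4.5/√(9.81×0.8978) = 1.52, which is greater than 1, so the flow is supercritical.

supercritical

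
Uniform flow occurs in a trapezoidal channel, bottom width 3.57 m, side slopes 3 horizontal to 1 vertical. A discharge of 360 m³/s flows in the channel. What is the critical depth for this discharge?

y_c = 4.39 m

At critical depth, Q² T / (g A³) = 1, i.e. A³/T = Q²/g = 360²/9.81 = 13210.
At y = 5.3 m: A³/T = 31070 — high.
At y = 3.9 m: A³/T = 7831 — low.
At y = 4.39 m: A³/T = 13270 — ≈ 13210.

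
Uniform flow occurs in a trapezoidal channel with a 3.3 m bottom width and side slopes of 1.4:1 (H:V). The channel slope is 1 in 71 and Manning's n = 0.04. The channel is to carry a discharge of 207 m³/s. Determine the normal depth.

y_n = 4.35 m

Manning's equation rearranged: A R^(2/3) = nQ / (1·√S) = 0.04 × 207 / (√0.01408) = 69.77.
Try y = 5.47 m: A R^(2/3) = 116.5 — too large.
Try y = 3.78 m: A R^(2/3) = 51.41 — too small.
Try y = 4.35 m: A R^(2/3) = 69.84 — ≈ 69.77.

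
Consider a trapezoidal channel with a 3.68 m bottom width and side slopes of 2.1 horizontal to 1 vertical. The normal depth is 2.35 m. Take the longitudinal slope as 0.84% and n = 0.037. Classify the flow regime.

subcritical

With bottom width b = 3.68 m and side slope z = 2.1: A = (b + zy)y = (3.68 + 2.1×2.35)×2.35 = 20.25 m²; P = b + 2y√(1+z²) = 3.68 + 2×2.35×2.326 = 14.61 m.
Hydraulic radius R = A/P = 20.25/14.61 = 1.386 m.
V = (1/n) R^(2/3) √S = (1/0.037) × 1.386^(2/3) × √0.0084 = 3.079 m/s. Hydraulic depth D_h = A/T = 20.25/13.55 = 1.494 m.
Froude number Fr = V/√(g·D_h) = 3.079/√(9.81×1.494) = 0.804, which is less than 1, so the flow is subcritical.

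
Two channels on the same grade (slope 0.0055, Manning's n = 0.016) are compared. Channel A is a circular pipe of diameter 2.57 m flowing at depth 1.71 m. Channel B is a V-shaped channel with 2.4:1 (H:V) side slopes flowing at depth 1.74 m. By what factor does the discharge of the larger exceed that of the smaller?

2.08

Channel A: For a circular section of diameter D = 2.57 m at depth y = 1.71 m, the central angle is θ = 2 arccos(1 − 2y/D) = 3.816 rad. Then A = (D²/8)(θ − sin θ) = 3.666 m² and P = Dθ/2 = 4.903 m. Hydraulic radius R = A/P = 3.666/4.903 = 0.7476 m. Q_A = (1/0.016)·3.666·0.7476^(2/3)·√0.0055 = 14 m³/s.
Channel B: For a triangular section with side slope z = 2.4: A = zy² = 2.4×1.74² = 7.266 m²; P = 2y√(1+z²) = 2×1.74×2.6 = 9.048 m. Hydraulic radius R = A/P = 7.266/9.048 = 0.8031 m. Q_B = (1/0.016)·7.266·0.8031^(2/3)·√0.0055 = 29.1 m³/s.
The larger discharge is 29.1 m³/s and the smaller is 14 m³/s; the ratio is 2.08.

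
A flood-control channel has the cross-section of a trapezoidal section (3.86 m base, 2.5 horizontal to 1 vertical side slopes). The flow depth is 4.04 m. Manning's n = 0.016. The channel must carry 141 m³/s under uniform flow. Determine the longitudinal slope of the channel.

S = 0.000559

With bottom width b = 3.86 m and side slope z = 2.5: A = (b + zy)y = (3.86 + 2.5×4.04)×4.04 = 56.4 m²; P = b + 2y√(1+z²) = 3.86 + 2×4.04×2.693 = 25.62 m.
Hydraulic radius R = A/P = 56.4/25.62 = 2.202 m.
From Manning's equation, S = [nQ / (1 A R^(2/3))]² = [0.016 × 141 / (1 × 56.4 × 2.202^(2/3))]² = 0.000559.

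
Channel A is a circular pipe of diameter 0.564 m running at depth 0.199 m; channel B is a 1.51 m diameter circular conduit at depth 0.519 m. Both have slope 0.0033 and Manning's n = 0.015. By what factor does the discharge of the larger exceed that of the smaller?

13.2

Channel A: For a circular section of diameter D = 0.564 m at depth y = 0.199 m, the central angle is θ = 2 arccos(1 − 2y/D) = 2.544 rad. Then A = (D²/8)(θ − sin θ) = 0.07879 m² and P = Dθ/2 = 0.7174 m. Hydraulic radius R = A/P = 0.07879/0.7174 = 0.1098 m. Q_A = (1/0.015)·0.07879·0.1098^(2/3)·√0.0033 = 0.0692 m³/s.
Channel B: For a circular section of diameter D = 1.51 m at depth y = 0.519 m, the central angle is θ = 2 arccos(1 − 2y/D) = 2.506 rad. Then A = (D²/8)(θ − sin θ) = 0.5449 m² and P = Dθ/2 = 1.892 m. Hydraulic radius R = A/P = 0.5449/1.892 = 0.288 m. Q_B = (1/0.015)·0.5449·0.288^(2/3)·√0.0033 = 0.9102 m³/s.
The larger discharge is 0.9102 m³/s and the smaller is 0.0692 m³/s; the ratio is 13.2.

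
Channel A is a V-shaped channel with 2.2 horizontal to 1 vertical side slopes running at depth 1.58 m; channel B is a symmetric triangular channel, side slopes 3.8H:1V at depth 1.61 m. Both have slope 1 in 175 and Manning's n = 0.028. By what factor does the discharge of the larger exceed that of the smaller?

1.89

Channel A: For a triangular section with side slope z = 2.2: A = zy² = 2.2×1.58² = 5.492 m²; P = 2y√(1+z²) = 2×1.58×2.417 = 7.636 m. Hydraulic radius R = A/P = 5.492/7.636 = 0.7192 m. Q_A = (1/0.028)·5.492·0.7192^(2/3)·√0.005714 = 11.9 m³/s.
Channel B: For a triangular section with side slope z = 3.8: A = zy² = 3.8×1.61² = 9.85 m²; P = 2y√(1+z²) = 2×1.61×3.929 = 12.65 m. Hydraulic radius R = A/P = 9.85/12.65 = 0.7785 m. Q_B = (1/0.028)·9.85·0.7785^(2/3)·√0.005714 = 22.5 m³/s.
The larger discharge is 22.5 m³/s and the smaller is 11.9 m³/s; the ratio is 1.89.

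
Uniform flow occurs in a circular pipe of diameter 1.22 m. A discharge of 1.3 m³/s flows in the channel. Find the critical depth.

At critical depth, Q² T / (g A³) = 1, i.e. A³/T = Q²/g = 1.3²/9.81 = 0.1723.
Try y = 0.456 m: A³/T = 0.05366 — short.
Try y = 0.688 m: A³/T = 0.2592 — over.
Try y = 0.618 m: A³/T = 0.172 — matches.

y_c = 0.618 m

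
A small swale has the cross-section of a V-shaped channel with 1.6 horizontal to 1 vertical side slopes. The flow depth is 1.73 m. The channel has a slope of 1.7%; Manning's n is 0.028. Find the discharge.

For a triangular section with side slope z = 1.6: A = zy² = 1.6×1.73² = 4.789 m²; P = 2y√(1+z²) = 2×1.73×1.887 = 6.528 m.
Hydraulic radius R = A/P = 4.789/6.528 = 0.7335 m.
Manning's equation: Q = (1/n) A R^(2/3) S^(1/2) = (1/0.028) × 4.789 × 0.7335^(2/3) × 0.017^(1/2) = 18.1 m³/s.

Q = 18.1 m³/s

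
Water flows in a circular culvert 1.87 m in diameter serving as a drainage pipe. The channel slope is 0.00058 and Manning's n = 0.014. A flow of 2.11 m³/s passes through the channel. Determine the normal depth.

y_n = 1.2 m

Manning's equation rearranged: A R^(2/3) = nQ / (1·√S) = 0.014 × 2.11 / (√0.00058) = 1.227.
Trying y = 1.36 m: A R^(2/3) = 1.454 — high.
Trying y = 1.2 m: A R^(2/3) = 1.228 — close enough.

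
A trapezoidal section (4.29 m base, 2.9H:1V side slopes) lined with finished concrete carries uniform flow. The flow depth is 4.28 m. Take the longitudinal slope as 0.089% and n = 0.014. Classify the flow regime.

With bottom width b = 4.29 m and side slope z = 2.9: A = (b + zy)y = (4.29 + 2.9×4.28)×4.28 = 71.48 m²; P = b + 2y√(1+z²) = 4.29 + 2×4.28×3.068 = 30.55 m.
Hydraulic radius R = A/P = 71.48/30.55 = 2.34 m.
V = (1/n) R^(2/3) √S = (1/0.014) × 2.34^(2/3) × √0.00089 = 3.756 m/s. Hydraulic depth D_h = A/T = 71.48/29.11 = 2.455 m.
Froude number Fr = V/√(g·D_h) = 3.756/√(9.81×2.455) = 0.765, which is less than 1, so the flow is subcritical.

subcritical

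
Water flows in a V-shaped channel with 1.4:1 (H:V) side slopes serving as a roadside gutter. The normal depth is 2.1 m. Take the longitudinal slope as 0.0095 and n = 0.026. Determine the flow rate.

For a triangular section with side slope z = 1.4: A = zy² = 1.4×2.1² = 6.174 m²; P = 2y√(1+z²) = 2×2.1×1.72 = 7.226 m.
Hydraulic radius R = A/P = 6.174/7.226 = 0.8544 m.
Manning's equation: Q = (1/n) A R^(2/3) S^(1/2) = (1/0.026) × 6.174 × 0.8544^(2/3) × 0.0095^(1/2) = 20.8 m³/s.

Q = 20.8 m³/s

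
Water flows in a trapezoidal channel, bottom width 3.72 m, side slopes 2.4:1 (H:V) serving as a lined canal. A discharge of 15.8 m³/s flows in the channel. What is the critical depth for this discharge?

y_c = 0.985 m

At critical depth, Q² T / (g A³) = 1, i.e. A³/T = Q²/g = 15.8²/9.81 = 25.45.
At y = 0.787 m: A³/T = 11.47 — low.
At y = 1.22 m: A³/T = 55.71 — high.
At y = 0.985 m: A³/T = 25.48 — ≈ 25.45.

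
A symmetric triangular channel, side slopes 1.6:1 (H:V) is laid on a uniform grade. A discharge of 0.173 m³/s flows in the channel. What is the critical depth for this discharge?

y_c = 0.299 m

At critical depth, Q² T / (g A³) = 1, i.e. A³/T = Q²/g = 0.173²/9.81 = 0.003051.
Try y = 0.211 m: A³/T = 0.0005353 — too small.
Try y = 0.363 m: A³/T = 0.008068 — too large.
Try y = 0.299 m: A³/T = 0.003059 — ≈ 0.003051.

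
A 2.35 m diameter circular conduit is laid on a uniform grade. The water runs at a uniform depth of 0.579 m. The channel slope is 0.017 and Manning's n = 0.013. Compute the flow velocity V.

For a circular section of diameter D = 2.35 m at depth y = 0.579 m, the central angle is θ = 2 arccos(1 − 2y/D) = 2.078 rad. Then A = (D²/8)(θ − sin θ) = 0.8307 m² and P = Dθ/2 = 2.441 m.
Hydraulic radius R = A/P = 0.8307/2.441 = 0.3403 m.
From Manning's equation, V = (1/n) R^(2/3) S^(1/2) = (1/0.013) × 0.3403^(2/3) × 0.017^(1/2) = 4.89 m/s.

V = 4.89 m/s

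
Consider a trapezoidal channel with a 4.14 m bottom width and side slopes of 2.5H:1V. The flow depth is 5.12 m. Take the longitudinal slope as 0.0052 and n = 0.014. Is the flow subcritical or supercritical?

supercritical

With bottom width b = 4.14 m and side slope z = 2.5: A = (b + zy)y = (4.14 + 2.5×5.12)×5.12 = 86.73 m²; P = b + 2y√(1+z²) = 4.14 + 2×5.12×2.693 = 31.71 m.
Hydraulic radius R = A/P = 86.73/31.71 = 2.735 m.
V = (1/n) R^(2/3) √S = (1/0.014) × 2.735^(2/3) × √0.0052 = 10.07 m/s. Hydraulic depth D_h = A/T = 86.73/29.74 = 2.916 m.
Froude number Fr = V/√(g·D_h) = 10.07/√(9.81×2.916) = 1.88, which is greater than 1, so the flow is supercritical.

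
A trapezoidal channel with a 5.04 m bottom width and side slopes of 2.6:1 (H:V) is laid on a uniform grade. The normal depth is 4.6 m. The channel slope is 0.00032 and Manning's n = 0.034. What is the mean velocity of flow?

With bottom width b = 5.04 m and side slope z = 2.6: A = (b + zy)y = (5.04 + 2.6×4.6)×4.6 = 78.2 m²; P = b + 2y√(1+z²) = 5.04 + 2×4.6×2.786 = 30.67 m.
Hydraulic radius R = A/P = 78.2/30.67 = 2.55 m.
From Manning's equation, V = (1/n) R^(2/3) S^(1/2) = (1/0.034) × 2.55^(2/3) × 0.00032^(1/2) = 0.982 m/s.

V = 0.982 m/s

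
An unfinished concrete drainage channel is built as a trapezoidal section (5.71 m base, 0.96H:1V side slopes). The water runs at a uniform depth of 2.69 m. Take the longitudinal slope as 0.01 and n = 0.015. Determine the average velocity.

V = 9.47 m/s

With bottom width b = 5.71 m and side slope z = 0.96: A = (b + zy)y = (5.71 + 0.96×2.69)×2.69 = 22.31 m²; P = b + 2y√(1+z²) = 5.71 + 2×2.69×1.386 = 13.17 m.
Hydraulic radius R = A/P = 22.31/13.17 = 1.694 m.
From Manning's equation, V = (1/n) R^(2/3) S^(1/2) = (1/0.015) × 1.694^(2/3) × 0.01^(1/2) = 9.47 m/s.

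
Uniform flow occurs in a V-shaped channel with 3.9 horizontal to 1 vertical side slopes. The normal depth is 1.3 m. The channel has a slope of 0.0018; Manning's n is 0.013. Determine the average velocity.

For a triangular section with side slope z = 3.9: A = zy² = 3.9×1.3² = 6.591 m²; P = 2y√(1+z²) = 2×1.3×4.026 = 10.47 m.
Hydraulic radius R = A/P = 6.591/10.47 = 0.6296 m.
From Manning's equation, V = (1/n) R^(2/3) S^(1/2) = (1/0.013) × 0.6296^(2/3) × 0.0018^(1/2) = 2.4 m/s.

V = 2.4 m/s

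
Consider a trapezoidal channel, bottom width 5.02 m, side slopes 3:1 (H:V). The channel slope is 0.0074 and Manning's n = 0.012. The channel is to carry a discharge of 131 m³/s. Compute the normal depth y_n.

y_n = 1.7 m

Manning's equation rearranged: A R^(2/3) = nQ / (1·√S) = 0.012 × 131 / (√0.0074) = 18.27.
Try y = 1.48 m: A R^(2/3) = 13.75 — low.
Try y = 1.91 m: A R^(2/3) = 23.2 — high.
Try y = 1.7 m: A R^(2/3) = 18.23 — matches.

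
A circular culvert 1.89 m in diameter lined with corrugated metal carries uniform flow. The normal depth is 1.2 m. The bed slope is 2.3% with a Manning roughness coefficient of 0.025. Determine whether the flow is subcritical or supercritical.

supercritical

For a circular section of diameter D = 1.89 m at depth y = 1.2 m, the central angle is θ = 2 arccos(1 − 2y/D) = 3.688 rad. Then A = (D²/8)(θ − sin θ) = 1.879 m² and P = Dθ/2 = 3.485 m.
Hydraulic radius R = A/P = 1.879/3.485 = 0.5391 m.
V = (1/n) R^(2/3) √S = (1/0.025) × 0.5391^(2/3) × √0.023 = 4.018 m/s. Hydraulic depth D_h = A/T = 1.879/1.82 = 1.032 m.
Froude number Fr = V/√(g·D_h) = 4.018/√(9.81×1.032) = 1.26, which is greater than 1, so the flow is supercritical.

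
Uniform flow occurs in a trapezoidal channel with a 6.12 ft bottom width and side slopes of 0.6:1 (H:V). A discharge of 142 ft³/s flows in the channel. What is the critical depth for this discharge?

y_c = 2.36 ft

At critical depth, Q² T / (g A³) = 1, i.e. A³/T = Q²/g = 142²/32.2 = 626.2.
Try y = 2.56 ft: A³/T = 819.1 — high.
Try y = 1.64 ft: A³/T = 195.5 — low.
Try y = 2.36 ft: A³/T = 628.4 — matches.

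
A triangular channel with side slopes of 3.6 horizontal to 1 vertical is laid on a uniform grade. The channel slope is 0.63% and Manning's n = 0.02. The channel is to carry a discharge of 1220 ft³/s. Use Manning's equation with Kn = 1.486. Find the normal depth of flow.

Manning's equation rearranged: A R^(2/3) = nQ / (1.486·√S) = 0.02 × 1220 / (1.486 × √0.0063) = 206.9.
At y = 4.16 ft: A R^(2/3) = 99.03 — short.
At y = 6.13 ft: A R^(2/3) = 278.5 — over.
At y = 5.48 ft: A R^(2/3) = 206.5 — close enough.

y_n = 5.48 ft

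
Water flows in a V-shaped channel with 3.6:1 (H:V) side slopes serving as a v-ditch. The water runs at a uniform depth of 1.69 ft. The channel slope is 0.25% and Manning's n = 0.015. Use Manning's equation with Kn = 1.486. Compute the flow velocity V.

For a triangular section with side slope z = 3.6: A = zy² = 3.6×1.69² = 10.28 ft²; P = 2y√(1+z²) = 2×1.69×3.736 = 12.63 ft.
Hydraulic radius R = A/P = 10.28/12.63 = 0.8142 ft.
From Manning's equation, V = (1.486/n) R^(2/3) S^(1/2) = (1.486/0.015) × 0.8142^(2/3) × 0.0025^(1/2) = 4.32 ft/s.

V = 4.32 ft/s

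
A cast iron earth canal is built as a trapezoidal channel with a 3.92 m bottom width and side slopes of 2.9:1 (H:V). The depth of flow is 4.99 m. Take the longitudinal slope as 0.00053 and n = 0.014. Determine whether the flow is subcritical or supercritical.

With bottom width b = 3.92 m and side slope z = 2.9: A = (b + zy)y = (3.92 + 2.9×4.99)×4.99 = 91.77 m²; P = b + 2y√(1+z²) = 3.92 + 2×4.99×3.068 = 34.53 m.
Hydraulic radius R = A/P = 91.77/34.53 = 2.657 m.
V = (1/n) R^(2/3) √S = (1/0.014) × 2.657^(2/3) × √0.00053 = 3.155 m/s. Hydraulic depth D_h = A/T = 91.77/32.86 = 2.793 m.
Froude number Fr = V/√(g·D_h) = 3.155/√(9.81×2.793) = 0.603, which is less than 1, so the flow is subcritical.

subcritical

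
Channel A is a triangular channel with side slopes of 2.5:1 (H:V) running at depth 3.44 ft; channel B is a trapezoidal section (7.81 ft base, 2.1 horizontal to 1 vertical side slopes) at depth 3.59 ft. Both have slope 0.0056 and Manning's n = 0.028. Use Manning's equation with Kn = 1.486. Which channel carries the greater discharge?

Channel A: For a triangular section with side slope z = 2.5: A = zy² = 2.5×3.44² = 29.58 ft²; P = 2y√(1+z²) = 2×3.44×2.693 = 18.52 ft. Hydraulic radius R = A/P = 29.58/18.52 = 1.597 ft. Q_A = (1.486/0.028)·29.58·1.597^(2/3)·√0.0056 = 160.5 ft³/s.
Channel B: With bottom width b = 7.81 ft and side slope z = 2.1: A = (b + zy)y = (7.81 + 2.1×3.59)×3.59 = 55.1 ft²; P = b + 2y√(1+z²) = 7.81 + 2×3.59×2.326 = 24.51 ft. Hydraulic radius R = A/P = 55.1/24.51 = 2.248 ft. Q_B = (1.486/0.028)·55.1·2.248^(2/3)·√0.0056 = 375.6 ft³/s.
Q_A = 160.5 ft³/s vs Q_B = 375.6 ft³/s, so channel B carries more.

channel B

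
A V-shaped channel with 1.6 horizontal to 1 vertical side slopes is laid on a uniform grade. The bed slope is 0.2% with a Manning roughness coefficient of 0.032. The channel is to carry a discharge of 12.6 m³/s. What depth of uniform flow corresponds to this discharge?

Manning's equation rearranged: A R^(2/3) = nQ / (1·√S) = 0.032 × 12.6 / (√0.002) = 9.016.
Try y = 1.93 m: A R^(2/3) = 5.214 — short.
Try y = 2.98 m: A R^(2/3) = 16.61 — over.
Try y = 2.37 m: A R^(2/3) = 9.016 — ≈ 9.016.

y_n = 2.37 m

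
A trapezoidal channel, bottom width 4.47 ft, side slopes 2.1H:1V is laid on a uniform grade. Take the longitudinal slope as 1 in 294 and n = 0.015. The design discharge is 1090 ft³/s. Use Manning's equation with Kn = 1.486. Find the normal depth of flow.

y_n = 5.61 ft

Manning's equation rearranged: A R^(2/3) = nQ / (1.486·√S) = 0.015 × 1090 / (1.486 × √0.003401) = 188.7.
At y = 6.06 ft: A R^(2/3) = 225.8 — too large.
At y = 4.69 ft: A R^(2/3) = 125.5 — too small.
At y = 5.61 ft: A R^(2/3) = 188.9 — matches.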